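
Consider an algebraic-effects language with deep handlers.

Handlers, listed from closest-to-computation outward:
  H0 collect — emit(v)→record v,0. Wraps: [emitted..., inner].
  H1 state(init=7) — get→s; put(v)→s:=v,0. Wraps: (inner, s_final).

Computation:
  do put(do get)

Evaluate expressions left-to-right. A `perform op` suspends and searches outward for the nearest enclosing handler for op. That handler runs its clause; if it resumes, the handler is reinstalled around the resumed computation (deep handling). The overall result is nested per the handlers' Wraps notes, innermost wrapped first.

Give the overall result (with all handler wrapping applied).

Working:
get @ H1 ⇒ 7
put(7) @ H1 ⇒ s:=7
H0 returns [0]
H1 returns ([0], 7)
= ([0], 7)

Answer: ([0], 7)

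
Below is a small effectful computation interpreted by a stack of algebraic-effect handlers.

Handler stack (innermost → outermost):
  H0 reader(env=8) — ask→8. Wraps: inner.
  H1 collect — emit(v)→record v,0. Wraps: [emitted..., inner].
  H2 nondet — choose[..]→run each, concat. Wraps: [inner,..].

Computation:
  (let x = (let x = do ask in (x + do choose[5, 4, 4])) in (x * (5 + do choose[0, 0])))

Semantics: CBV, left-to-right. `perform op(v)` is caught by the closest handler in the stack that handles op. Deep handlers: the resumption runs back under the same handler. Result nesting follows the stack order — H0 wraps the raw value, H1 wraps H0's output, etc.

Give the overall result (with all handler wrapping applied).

Answer: [[65], [65], [60], [60], [60], [60]]

Working:
ask @ H0 ⇒ 8
choose[5, 4, 4] @ H2
  branch[0] choose=5:
    choose[0, 0] @ H2
      branch[0] choose=0:
        H0 returns 65
        H1 returns [65]
        H2 returns [[65]]
      branch[1] choose=0:
        H0 returns 65
        H1 returns [65]
        H2 returns [[65]]
  branch[1] choose=4:
    choose[0, 0] @ H2
      branch[0] choose=0:
        H0 returns 60
        H1 returns [60]
        H2 returns [[60]]
      branch[1] choose=0:
        H0 returns 60
        H1 returns [60]
        H2 returns [[60]]
  branch[2] choose=4:
    choose[0, 0] @ H2
      branch[0] choose=0:
        H0 returns 60
        H1 returns [60]
        H2 returns [[60]]
      branch[1] choose=0:
        H0 returns 60
        H1 returns [60]
        H2 returns [[60]]
= [[65], [65], [60], [60], [60], [60]]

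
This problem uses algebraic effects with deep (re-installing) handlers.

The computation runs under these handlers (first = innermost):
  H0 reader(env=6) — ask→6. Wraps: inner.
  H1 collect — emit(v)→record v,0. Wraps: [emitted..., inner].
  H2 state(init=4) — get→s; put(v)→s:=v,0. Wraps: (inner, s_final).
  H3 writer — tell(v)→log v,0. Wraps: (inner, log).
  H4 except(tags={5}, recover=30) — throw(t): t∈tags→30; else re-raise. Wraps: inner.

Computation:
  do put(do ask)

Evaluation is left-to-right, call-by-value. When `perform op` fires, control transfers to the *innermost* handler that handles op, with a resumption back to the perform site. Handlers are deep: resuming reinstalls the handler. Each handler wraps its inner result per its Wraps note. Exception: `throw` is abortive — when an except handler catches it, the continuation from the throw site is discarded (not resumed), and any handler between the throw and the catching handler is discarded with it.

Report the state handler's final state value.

Evaluation trace:
ask @ H0 ⇒ 6
put(6) @ H2 ⇒ s:=6
H0 returns 0
H1 returns [0]
H2 returns ([0], 6)
H3 returns (([0], 6), ())
H4 returns (([0], 6), ())
= (([0], 6), ())

Answer: 6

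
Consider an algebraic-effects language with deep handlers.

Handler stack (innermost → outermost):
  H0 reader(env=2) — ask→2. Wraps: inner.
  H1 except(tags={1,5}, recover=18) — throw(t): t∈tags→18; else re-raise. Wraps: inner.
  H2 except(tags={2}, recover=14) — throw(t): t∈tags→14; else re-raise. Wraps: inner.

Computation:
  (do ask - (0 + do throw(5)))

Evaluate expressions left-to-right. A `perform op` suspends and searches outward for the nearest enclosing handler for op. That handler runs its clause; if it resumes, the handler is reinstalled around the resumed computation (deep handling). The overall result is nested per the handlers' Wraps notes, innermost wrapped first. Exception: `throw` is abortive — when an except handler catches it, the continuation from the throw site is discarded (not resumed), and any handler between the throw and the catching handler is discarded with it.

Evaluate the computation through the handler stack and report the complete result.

Working:
ask @ H0 ⇒ 2
throw(5) @ H1 caught ⇒ 18
H2 returns 18
= 18

Answer: 18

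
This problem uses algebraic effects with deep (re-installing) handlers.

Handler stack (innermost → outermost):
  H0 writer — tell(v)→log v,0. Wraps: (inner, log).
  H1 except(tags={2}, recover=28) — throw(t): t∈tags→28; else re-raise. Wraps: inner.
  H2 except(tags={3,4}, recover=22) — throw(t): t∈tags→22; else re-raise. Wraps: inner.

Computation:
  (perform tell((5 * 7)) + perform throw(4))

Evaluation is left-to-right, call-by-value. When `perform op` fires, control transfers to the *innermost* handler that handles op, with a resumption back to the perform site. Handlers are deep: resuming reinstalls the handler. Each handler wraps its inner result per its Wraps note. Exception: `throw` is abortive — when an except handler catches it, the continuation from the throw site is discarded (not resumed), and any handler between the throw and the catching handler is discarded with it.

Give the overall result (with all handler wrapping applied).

Evaluation trace:
tell(35) @ H0 ⇒ log+=35
throw(4) @ H1 re-raised
throw(4) @ H2 caught ⇒ 22
= 22

Answer: 22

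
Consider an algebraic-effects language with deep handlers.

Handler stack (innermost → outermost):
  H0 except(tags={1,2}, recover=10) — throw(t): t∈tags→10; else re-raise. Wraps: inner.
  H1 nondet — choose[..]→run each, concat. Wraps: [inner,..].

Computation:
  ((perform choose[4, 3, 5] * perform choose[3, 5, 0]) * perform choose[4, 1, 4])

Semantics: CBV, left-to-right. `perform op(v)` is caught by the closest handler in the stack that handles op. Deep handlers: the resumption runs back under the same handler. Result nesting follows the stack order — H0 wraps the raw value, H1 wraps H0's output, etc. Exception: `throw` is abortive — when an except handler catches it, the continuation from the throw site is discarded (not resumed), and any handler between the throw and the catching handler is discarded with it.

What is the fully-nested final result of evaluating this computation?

Answer: [48, 12, 48, 80, 20, 80, 0, 0, 0, 36, 9, 36, 60, 15, 60, 0, 0, 0, 60, 15, 60, 100, 25, 100, 0, 0, 0]

Working:
choose[4, 3, 5] @ H1
  branch[0] choose=4:
    choose[3, 5, 0] @ H1
      branch[0] choose=3:
        choose[4, 1, 4] @ H1
          branch[0] choose=4:
            H0 returns 48
            H1 returns [48]
          branch[1] choose=1:
            H0 returns 12
            H1 returns [12]
          branch[2] choose=4:
            H0 returns 48
            H1 returns [48]
      branch[1] choose=5:
        choose[4, 1, 4] @ H1
          branch[0] choose=4:
            H0 returns 80
            H1 returns [80]
          branch[1] choose=1:
            H0 returns 20
            H1 returns [20]
          branch[2] choose=4:
            H0 returns 80
            H1 returns [80]
      branch[2] choose=0:
        choose[4, 1, 4] @ H1
          branch[0] choose=4:
            H0 returns 0
            H1 returns [0]
          branch[1] choose=1:
            H0 returns 0
            H1 returns [0]
          branch[2] choose=4:
            H0 returns 0
            H1 returns [0]
  branch[1] choose=3:
    choose[3, 5, 0] @ H1
      branch[0] choose=3:
        choose[4, 1, 4] @ H1
          branch[0] choose=4:
            H0 returns 36
            H1 returns [36]
          branch[1] choose=1:
            H0 returns 9
            H1 returns [9]
          branch[2] choose=4:
            H0 returns 36
            H1 returns [36]
      branch[1] choose=5:
        choose[4, 1, 4] @ H1
          branch[0] choose=4:
            H0 returns 60
            H1 returns [60]
          branch[1] choose=1:
            H0 returns 15
            H1 returns [15]
          branch[2] choose=4:
            H0 returns 60
            H1 returns [60]
      branch[2] choose=0:
        choose[4, 1, 4] @ H1
          branch[0] choose=4:
            H0 returns 0
            H1 returns [0]
          branch[1] choose=1:
            H0 returns 0
            H1 returns [0]
          branch[2] choose=4:
            H0 returns 0
            H1 returns [0]
  branch[2] choose=5:
    choose[3, 5, 0] @ H1
      branch[0] choose=3:
        choose[4, 1, 4] @ H1
          branch[0] choose=4:
            H0 returns 60
            H1 returns [60]
          branch[1] choose=1:
            H0 returns 15
            H1 returns [15]
          branch[2] choose=4:
            H0 returns 60
            H1 returns [60]
      branch[1] choose=5:
        choose[4, 1, 4] @ H1
          branch[0] choose=4:
            H0 returns 100
            H1 returns [100]
          branch[1] choose=1:
            H0 returns 25
            H1 returns [25]
          branch[2] choose=4:
            H0 returns 100
            H1 returns [100]
      branch[2] choose=0:
        choose[4, 1, 4] @ H1
          branch[0] choose=4:
            H0 returns 0
            H1 returns [0]
          branch[1] choose=1:
            H0 returns 0
            H1 returns [0]
          branch[2] choose=4:
            H0 returns 0
            H1 returns [0]
= [48, 12, 48, 80, 20, 80, 0, 0, 0, 36, 9, 36, 60, 15, 60, 0, 0, 0, 60, 15, 60, 100, 25, 100, 0, 0, 0]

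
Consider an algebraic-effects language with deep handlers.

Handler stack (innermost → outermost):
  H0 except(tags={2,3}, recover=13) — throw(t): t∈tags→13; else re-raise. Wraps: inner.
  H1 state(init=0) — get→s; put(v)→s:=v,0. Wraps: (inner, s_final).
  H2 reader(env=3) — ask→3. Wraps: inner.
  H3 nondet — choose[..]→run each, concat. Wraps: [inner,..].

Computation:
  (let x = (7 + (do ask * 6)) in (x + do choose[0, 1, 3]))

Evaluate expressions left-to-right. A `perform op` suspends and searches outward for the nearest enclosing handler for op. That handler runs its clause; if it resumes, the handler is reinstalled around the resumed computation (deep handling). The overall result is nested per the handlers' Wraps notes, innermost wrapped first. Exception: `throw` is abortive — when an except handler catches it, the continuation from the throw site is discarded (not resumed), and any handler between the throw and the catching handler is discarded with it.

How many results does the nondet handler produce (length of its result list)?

Answer: 3

Step-by-step:
ask @ H2 ⇒ 3
choose[0, 1, 3] @ H3
  branch[0] choose=0:
    H0 returns 25
    H1 returns (25, 0)
    H2 returns (25, 0)
    H3 returns [(25, 0)]
  branch[1] choose=1:
    H0 returns 26
    H1 returns (26, 0)
    H2 returns (26, 0)
    H3 returns [(26, 0)]
  branch[2] choose=3:
    H0 returns 28
    H1 returns (28, 0)
    H2 returns (28, 0)
    H3 returns [(28, 0)]
= [(25, 0), (26, 0), (28, 0)]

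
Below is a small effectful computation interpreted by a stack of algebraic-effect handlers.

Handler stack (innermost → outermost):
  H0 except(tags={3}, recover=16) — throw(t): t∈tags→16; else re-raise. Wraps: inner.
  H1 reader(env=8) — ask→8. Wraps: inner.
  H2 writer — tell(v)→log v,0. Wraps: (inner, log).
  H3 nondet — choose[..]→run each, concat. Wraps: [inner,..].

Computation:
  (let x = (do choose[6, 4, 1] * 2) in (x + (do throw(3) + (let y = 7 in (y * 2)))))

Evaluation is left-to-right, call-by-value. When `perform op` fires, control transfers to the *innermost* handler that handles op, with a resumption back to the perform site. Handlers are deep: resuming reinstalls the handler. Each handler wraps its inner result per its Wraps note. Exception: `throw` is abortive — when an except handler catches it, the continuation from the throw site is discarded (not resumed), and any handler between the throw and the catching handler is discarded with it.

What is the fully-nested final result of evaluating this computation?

Evaluation trace:
choose[6, 4, 1] @ H3
  branch[0] choose=6:
    throw(3) @ H0 caught ⇒ 16
    H1 returns 16
    H2 returns (16, ())
    H3 returns [(16, ())]
  branch[1] choose=4:
    throw(3) @ H0 caught ⇒ 16
    H1 returns 16
    H2 returns (16, ())
    H3 returns [(16, ())]
  branch[2] choose=1:
    throw(3) @ H0 caught ⇒ 16
    H1 returns 16
    H2 returns (16, ())
    H3 returns [(16, ())]
= [(16, ()), (16, ()), (16, ())]

Answer: [(16, ()), (16, ()), (16, ())]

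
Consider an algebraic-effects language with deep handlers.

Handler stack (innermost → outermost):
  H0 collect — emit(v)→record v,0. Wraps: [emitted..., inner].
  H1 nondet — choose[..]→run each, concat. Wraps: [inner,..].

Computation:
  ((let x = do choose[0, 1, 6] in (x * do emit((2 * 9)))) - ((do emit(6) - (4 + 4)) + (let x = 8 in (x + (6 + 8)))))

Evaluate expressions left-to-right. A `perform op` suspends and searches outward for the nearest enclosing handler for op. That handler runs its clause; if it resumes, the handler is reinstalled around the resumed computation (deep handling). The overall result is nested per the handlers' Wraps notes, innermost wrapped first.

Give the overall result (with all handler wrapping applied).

Working:
choose[0, 1, 6] @ H1
  branch[0] choose=0:
    emit(18) @ H0 ⇒ out+=18
    emit(6) @ H0 ⇒ out+=6
    H0 returns [18, 6, -14]
    H1 returns [[18, 6, -14]]
  branch[1] choose=1:
    emit(18) @ H0 ⇒ out+=18
    emit(6) @ H0 ⇒ out+=6
    H0 returns [18, 6, -14]
    H1 returns [[18, 6, -14]]
  branch[2] choose=6:
    emit(18) @ H0 ⇒ out+=18
    emit(6) @ H0 ⇒ out+=6
    H0 returns [18, 6, -14]
    H1 returns [[18, 6, -14]]
= [[18, 6, -14], [18, 6, -14], [18, 6, -14]]

Answer: [[18, 6, -14], [18, 6, -14], [18, 6, -14]]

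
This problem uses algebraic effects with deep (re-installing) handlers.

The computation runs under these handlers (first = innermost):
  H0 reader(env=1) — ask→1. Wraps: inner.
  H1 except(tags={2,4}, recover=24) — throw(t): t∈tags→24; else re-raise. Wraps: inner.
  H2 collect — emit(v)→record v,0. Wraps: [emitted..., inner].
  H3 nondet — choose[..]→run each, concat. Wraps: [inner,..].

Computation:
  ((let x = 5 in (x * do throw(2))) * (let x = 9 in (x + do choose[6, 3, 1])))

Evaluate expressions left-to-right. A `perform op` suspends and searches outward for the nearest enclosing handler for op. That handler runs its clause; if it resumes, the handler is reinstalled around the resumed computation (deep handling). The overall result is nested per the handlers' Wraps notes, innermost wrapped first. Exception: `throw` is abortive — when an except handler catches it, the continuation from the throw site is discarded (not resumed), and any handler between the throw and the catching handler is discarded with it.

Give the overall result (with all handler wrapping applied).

Answer: [[24]]

Working:
throw(2) @ H1 caught ⇒ 24
H2 returns [24]
H3 returns [[24]]
= [[24]]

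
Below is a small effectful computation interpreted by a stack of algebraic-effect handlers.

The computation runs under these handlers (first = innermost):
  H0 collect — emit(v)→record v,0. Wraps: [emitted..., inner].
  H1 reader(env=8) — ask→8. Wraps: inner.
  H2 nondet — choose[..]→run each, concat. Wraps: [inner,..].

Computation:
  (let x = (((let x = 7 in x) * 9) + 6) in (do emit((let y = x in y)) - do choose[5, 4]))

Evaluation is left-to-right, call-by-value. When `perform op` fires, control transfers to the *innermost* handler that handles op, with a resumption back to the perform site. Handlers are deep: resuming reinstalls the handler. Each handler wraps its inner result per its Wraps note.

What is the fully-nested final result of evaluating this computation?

Step-by-step:
emit(69) @ H0 ⇒ out+=69
choose[5, 4] @ H2
  branch[0] choose=5:
    H0 returns [69, -5]
    H1 returns [69, -5]
    H2 returns [[69, -5]]
  branch[1] choose=4:
    H0 returns [69, -4]
    H1 returns [69, -4]
    H2 returns [[69, -4]]
= [[69, -5], [69, -4]]

Answer: [[69, -5], [69, -4]]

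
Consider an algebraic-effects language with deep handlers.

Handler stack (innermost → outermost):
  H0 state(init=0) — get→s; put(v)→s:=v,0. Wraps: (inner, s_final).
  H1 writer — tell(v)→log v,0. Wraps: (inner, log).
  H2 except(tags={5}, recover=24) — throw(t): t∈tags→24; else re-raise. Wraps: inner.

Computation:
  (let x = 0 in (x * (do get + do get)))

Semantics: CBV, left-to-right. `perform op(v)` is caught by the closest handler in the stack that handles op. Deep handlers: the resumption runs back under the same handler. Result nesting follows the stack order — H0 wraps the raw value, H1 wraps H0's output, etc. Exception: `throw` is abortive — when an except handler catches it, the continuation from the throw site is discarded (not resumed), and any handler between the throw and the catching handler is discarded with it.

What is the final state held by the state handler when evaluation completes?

Working:
get @ H0 ⇒ 0
get @ H0 ⇒ 0
H0 returns (0, 0)
H1 returns ((0, 0), ())
H2 returns ((0, 0), ())
= ((0, 0), ())

Answer: 0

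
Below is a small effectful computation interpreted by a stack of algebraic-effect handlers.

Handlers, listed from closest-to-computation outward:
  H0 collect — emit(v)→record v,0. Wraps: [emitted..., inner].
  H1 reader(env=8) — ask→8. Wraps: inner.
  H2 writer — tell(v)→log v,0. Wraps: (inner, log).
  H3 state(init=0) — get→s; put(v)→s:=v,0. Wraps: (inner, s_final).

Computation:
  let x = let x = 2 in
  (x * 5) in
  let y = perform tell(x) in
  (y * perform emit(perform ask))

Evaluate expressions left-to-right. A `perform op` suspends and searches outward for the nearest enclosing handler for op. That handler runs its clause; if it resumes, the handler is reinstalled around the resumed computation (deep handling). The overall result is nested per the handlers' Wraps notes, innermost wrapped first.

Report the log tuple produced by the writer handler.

Answer: (10)

Step-by-step:
tell(10) @ H2 ⇒ log+=10
ask @ H1 ⇒ 8
emit(8) @ H0 ⇒ out+=8
H0 returns [8, 0]
H1 returns [8, 0]
H2 returns ([8, 0], (10))
H3 returns (([8, 0], (10)), 0)
= (([8, 0], (10)), 0)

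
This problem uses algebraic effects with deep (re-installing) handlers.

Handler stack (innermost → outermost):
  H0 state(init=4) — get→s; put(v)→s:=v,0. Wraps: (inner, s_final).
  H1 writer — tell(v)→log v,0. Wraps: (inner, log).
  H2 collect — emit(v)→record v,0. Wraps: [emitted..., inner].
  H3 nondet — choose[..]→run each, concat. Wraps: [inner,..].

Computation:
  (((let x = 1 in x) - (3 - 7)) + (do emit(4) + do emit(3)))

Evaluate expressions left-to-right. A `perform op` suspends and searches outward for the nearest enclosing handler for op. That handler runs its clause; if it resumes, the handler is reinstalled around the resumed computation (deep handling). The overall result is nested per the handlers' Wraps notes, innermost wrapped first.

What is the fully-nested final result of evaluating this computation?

Evaluation trace:
emit(4) @ H2 ⇒ out+=4
emit(3) @ H2 ⇒ out+=3
H0 returns (5, 4)
H1 returns ((5, 4), ())
H2 returns [4, 3, ((5, 4), ())]
H3 returns [[4, 3, ((5, 4), ())]]
= [[4, 3, ((5, 4), ())]]

Answer: [[4, 3, ((5, 4), ())]]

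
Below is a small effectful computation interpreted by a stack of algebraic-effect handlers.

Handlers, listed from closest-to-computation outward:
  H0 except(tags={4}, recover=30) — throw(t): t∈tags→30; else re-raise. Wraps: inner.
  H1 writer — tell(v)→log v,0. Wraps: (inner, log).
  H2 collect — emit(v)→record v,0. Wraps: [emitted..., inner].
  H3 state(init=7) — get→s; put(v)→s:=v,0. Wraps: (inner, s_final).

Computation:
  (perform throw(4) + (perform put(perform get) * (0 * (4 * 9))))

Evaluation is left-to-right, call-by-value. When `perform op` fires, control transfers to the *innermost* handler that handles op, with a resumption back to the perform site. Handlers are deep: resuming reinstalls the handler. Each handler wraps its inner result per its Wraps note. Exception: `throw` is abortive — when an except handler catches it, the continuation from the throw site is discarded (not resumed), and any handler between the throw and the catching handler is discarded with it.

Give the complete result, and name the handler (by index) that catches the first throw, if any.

Answer: ([(30, ())], 7) ; first throw caught by: H0

Evaluation trace:
throw(4) @ H0 caught ⇒ 30
H1 returns (30, ())
H2 returns [(30, ())]
H3 returns ([(30, ())], 7)
= ([(30, ())], 7)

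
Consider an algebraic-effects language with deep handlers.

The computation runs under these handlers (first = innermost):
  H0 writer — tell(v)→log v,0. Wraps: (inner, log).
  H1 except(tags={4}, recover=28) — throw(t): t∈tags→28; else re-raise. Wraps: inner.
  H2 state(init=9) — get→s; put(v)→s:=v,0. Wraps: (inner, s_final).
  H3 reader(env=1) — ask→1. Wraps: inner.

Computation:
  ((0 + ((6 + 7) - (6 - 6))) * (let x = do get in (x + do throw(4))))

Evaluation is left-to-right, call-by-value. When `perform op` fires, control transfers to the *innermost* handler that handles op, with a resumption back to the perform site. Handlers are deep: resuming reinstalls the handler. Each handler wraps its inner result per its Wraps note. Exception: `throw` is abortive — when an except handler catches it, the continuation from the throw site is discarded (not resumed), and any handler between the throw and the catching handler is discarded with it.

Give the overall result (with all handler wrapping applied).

Answer: (28, 9)

Evaluation trace:
get @ H2 ⇒ 9
throw(4) @ H1 caught ⇒ 28
H2 returns (28, 9)
H3 returns (28, 9)
= (28, 9)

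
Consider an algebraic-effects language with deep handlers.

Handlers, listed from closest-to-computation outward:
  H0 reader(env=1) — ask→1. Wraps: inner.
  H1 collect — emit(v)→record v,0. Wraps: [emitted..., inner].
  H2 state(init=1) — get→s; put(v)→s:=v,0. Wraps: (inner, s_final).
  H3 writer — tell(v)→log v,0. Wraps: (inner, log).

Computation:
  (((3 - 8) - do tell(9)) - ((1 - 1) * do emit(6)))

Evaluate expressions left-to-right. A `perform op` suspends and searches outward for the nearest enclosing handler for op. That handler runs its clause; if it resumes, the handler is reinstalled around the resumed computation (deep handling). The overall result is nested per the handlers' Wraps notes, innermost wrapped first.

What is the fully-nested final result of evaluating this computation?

Evaluation trace:
tell(9) @ H3 ⇒ log+=9
emit(6) @ H1 ⇒ out+=6
H0 returns -5
H1 returns [6, -5]
H2 returns ([6, -5], 1)
H3 returns (([6, -5], 1), (9))
= (([6, -5], 1), (9))

Answer: (([6, -5], 1), (9))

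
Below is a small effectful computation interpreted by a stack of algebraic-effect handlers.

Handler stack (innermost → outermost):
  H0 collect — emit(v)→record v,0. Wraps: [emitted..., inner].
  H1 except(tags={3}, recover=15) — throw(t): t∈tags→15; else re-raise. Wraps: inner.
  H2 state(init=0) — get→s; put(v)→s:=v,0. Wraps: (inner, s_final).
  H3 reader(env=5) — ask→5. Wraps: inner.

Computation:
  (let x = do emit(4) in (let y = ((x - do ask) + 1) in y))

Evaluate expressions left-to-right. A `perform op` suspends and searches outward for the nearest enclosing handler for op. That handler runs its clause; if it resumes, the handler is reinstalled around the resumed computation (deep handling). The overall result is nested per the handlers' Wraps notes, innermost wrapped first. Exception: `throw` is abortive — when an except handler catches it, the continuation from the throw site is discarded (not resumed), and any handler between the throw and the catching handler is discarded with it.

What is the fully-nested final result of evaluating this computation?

Working:
emit(4) @ H0 ⇒ out+=4
ask @ H3 ⇒ 5
H0 returns [4, -4]
H1 returns [4, -4]
H2 returns ([4, -4], 0)
H3 returns ([4, -4], 0)
= ([4, -4], 0)

Answer: ([4, -4], 0)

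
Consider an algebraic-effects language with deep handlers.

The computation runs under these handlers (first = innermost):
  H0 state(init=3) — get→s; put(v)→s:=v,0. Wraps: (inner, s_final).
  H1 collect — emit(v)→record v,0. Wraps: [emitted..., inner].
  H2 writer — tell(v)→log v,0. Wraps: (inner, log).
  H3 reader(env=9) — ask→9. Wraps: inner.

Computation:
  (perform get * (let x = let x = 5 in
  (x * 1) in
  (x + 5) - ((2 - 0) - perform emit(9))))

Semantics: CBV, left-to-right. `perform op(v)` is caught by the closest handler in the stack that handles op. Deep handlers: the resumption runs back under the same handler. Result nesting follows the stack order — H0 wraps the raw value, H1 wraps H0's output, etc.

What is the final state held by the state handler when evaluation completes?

Evaluation trace:
get @ H0 ⇒ 3
emit(9) @ H1 ⇒ out+=9
H0 returns (24, 3)
H1 returns [9, (24, 3)]
H2 returns ([9, (24, 3)], ())
H3 returns ([9, (24, 3)], ())
= ([9, (24, 3)], ())

Answer: 3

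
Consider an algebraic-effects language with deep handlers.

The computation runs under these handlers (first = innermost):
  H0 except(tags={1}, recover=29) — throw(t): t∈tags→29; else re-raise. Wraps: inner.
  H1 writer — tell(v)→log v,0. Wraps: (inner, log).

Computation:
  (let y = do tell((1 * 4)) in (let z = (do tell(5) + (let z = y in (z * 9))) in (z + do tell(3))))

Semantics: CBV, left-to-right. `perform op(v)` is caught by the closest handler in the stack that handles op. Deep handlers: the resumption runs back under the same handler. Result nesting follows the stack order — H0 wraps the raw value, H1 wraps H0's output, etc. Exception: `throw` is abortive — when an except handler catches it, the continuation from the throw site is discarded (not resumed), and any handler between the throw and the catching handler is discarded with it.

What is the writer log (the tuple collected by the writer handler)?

Answer: (4, 5, 3)

Evaluation trace:
tell(4) @ H1 ⇒ log+=4
tell(5) @ H1 ⇒ log+=5
tell(3) @ H1 ⇒ log+=3
H0 returns 0
H1 returns (0, (4, 5, 3))
= (0, (4, 5, 3))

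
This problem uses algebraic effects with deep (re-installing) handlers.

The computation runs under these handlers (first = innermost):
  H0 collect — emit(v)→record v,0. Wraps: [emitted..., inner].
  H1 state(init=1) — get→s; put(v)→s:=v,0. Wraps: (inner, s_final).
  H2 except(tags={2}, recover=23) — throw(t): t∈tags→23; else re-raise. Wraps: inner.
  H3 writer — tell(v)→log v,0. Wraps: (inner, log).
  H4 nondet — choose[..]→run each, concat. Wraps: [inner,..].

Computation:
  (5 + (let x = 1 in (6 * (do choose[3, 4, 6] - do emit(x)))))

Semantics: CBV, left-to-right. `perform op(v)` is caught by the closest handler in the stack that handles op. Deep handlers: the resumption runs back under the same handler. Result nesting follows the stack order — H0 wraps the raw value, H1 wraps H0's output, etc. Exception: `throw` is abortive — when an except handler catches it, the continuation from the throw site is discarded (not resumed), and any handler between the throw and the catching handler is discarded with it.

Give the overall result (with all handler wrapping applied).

Answer: [(([1, 23], 1), ()), (([1, 29], 1), ()), (([1, 41], 1), ())]

Working:
choose[3, 4, 6] @ H4
  branch[0] choose=3:
    emit(1) @ H0 ⇒ out+=1
    H0 returns [1, 23]
    H1 returns ([1, 23], 1)
    H2 returns ([1, 23], 1)
    H3 returns (([1, 23], 1), ())
    H4 returns [(([1, 23], 1), ())]
  branch[1] choose=4:
    emit(1) @ H0 ⇒ out+=1
    H0 returns [1, 29]
    H1 returns ([1, 29], 1)
    H2 returns ([1, 29], 1)
    H3 returns (([1, 29], 1), ())
    H4 returns [(([1, 29], 1), ())]
  branch[2] choose=6:
    emit(1) @ H0 ⇒ out+=1
    H0 returns [1, 41]
    H1 returns ([1, 41], 1)
    H2 returns ([1, 41], 1)
    H3 returns (([1, 41], 1), ())
    H4 returns [(([1, 41], 1), ())]
= [(([1, 23], 1), ()), (([1, 29], 1), ()), (([1, 41], 1), ())]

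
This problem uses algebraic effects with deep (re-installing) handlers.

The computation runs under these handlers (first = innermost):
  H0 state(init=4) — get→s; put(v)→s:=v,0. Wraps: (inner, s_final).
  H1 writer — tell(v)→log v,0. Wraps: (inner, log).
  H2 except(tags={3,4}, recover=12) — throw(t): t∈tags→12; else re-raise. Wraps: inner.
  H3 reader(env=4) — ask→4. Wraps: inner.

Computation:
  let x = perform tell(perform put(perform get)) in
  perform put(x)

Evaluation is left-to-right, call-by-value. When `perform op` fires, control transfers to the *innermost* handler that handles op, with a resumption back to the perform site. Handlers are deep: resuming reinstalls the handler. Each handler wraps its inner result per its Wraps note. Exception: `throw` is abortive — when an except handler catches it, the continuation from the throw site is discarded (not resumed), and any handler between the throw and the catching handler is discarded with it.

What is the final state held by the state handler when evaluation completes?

Answer: 0

Step-by-step:
get @ H0 ⇒ 4
put(4) @ H0 ⇒ s:=4
tell(0) @ H1 ⇒ log+=0
put(0) @ H0 ⇒ s:=0
H0 returns (0, 0)
H1 returns ((0, 0), (0))
H2 returns ((0, 0), (0))
H3 returns ((0, 0), (0))
= ((0, 0), (0))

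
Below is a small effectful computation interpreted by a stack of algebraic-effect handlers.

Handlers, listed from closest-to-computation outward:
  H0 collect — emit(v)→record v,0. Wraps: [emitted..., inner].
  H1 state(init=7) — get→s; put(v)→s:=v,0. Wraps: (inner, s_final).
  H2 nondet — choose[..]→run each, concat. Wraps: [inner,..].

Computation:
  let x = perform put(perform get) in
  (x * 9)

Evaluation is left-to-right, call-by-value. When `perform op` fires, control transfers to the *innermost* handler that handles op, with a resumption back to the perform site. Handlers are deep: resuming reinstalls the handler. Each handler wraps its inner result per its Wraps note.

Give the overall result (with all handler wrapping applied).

Step-by-step:
get @ H1 ⇒ 7
put(7) @ H1 ⇒ s:=7
H0 returns [0]
H1 returns ([0], 7)
H2 returns [([0], 7)]
= [([0], 7)]

Answer: [([0], 7)]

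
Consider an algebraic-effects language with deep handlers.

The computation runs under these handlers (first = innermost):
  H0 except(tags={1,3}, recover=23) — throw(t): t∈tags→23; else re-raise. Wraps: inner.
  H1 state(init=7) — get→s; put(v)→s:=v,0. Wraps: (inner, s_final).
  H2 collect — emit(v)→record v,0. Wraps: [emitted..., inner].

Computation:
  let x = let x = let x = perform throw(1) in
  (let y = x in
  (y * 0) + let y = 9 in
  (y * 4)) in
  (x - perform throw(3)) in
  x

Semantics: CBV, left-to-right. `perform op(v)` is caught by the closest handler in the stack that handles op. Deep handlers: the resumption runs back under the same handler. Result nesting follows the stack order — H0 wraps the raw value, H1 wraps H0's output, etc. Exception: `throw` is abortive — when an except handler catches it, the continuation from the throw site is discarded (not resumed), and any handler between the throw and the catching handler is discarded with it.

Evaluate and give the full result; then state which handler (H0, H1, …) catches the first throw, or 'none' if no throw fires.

Answer: [(23, 7)] ; first throw caught by: H0

Working:
throw(1) @ H0 caught ⇒ 23
H1 returns (23, 7)
H2 returns [(23, 7)]
= [(23, 7)]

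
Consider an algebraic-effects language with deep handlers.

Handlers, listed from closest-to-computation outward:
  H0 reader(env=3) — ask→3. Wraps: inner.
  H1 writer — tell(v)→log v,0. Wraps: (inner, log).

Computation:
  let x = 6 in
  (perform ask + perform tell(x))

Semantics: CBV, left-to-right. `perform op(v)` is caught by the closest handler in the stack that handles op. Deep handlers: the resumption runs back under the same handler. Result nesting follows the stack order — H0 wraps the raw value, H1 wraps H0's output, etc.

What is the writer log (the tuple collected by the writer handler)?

Answer: (6)

Step-by-step:
ask @ H0 ⇒ 3
tell(6) @ H1 ⇒ log+=6
H0 returns 3
H1 returns (3, (6))
= (3, (6))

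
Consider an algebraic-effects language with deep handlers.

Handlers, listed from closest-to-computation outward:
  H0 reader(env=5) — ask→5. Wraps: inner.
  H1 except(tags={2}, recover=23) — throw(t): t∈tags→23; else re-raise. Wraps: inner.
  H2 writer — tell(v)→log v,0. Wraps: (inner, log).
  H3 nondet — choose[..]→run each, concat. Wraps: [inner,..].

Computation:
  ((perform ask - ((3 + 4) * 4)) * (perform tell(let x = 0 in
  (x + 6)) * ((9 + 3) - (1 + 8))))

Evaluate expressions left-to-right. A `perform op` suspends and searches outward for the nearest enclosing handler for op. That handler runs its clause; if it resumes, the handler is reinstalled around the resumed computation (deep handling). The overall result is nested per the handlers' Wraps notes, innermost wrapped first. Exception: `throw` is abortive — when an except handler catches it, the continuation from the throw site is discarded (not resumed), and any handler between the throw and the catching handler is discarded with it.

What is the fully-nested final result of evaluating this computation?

Answer: [(0, (6))]

Step-by-step:
ask @ H0 ⇒ 5
tell(6) @ H2 ⇒ log+=6
H0 returns 0
H1 returns 0
H2 returns (0, (6))
H3 returns [(0, (6))]
= [(0, (6))]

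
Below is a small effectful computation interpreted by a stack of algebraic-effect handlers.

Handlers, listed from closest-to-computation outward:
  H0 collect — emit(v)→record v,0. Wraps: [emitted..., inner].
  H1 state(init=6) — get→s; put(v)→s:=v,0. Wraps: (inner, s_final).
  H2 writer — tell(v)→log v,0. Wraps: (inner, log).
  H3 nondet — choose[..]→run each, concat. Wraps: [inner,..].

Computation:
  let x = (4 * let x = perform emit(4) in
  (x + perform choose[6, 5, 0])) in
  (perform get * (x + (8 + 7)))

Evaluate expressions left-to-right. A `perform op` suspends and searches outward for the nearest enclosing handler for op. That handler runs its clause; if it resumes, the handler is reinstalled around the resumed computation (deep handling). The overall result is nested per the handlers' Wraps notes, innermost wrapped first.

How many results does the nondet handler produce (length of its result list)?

Answer: 3

Evaluation trace:
emit(4) @ H0 ⇒ out+=4
choose[6, 5, 0] @ H3
  branch[0] choose=6:
    get @ H1 ⇒ 6
    H0 returns [4, 234]
    H1 returns ([4, 234], 6)
    H2 returns (([4, 234], 6), ())
    H3 returns [(([4, 234], 6), ())]
  branch[1] choose=5:
    get @ H1 ⇒ 6
    H0 returns [4, 210]
    H1 returns ([4, 210], 6)
    H2 returns (([4, 210], 6), ())
    H3 returns [(([4, 210], 6), ())]
  branch[2] choose=0:
    get @ H1 ⇒ 6
    H0 returns [4, 90]
    H1 returns ([4, 90], 6)
    H2 returns (([4, 90], 6), ())
    H3 returns [(([4, 90], 6), ())]
= [(([4, 234], 6), ()), (([4, 210], 6), ()), (([4, 90], 6), ())]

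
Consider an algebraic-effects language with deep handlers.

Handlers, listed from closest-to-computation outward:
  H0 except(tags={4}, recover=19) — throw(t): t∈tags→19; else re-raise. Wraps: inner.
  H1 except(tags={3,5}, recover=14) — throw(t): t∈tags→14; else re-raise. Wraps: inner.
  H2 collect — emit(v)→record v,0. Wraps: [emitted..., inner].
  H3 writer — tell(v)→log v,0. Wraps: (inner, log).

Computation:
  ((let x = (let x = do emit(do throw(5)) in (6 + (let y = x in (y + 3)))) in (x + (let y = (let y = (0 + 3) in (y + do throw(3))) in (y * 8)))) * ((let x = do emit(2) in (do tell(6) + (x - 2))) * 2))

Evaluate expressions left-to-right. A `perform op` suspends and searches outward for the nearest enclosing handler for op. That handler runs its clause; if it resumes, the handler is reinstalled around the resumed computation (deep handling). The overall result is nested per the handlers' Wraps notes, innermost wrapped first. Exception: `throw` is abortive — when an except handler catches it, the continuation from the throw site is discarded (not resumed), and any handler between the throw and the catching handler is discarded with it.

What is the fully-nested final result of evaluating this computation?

Evaluation trace:
throw(5) @ H0 re-raised
throw(5) @ H1 caught ⇒ 14
H2 returns [14]
H3 returns ([14], ())
= ([14], ())

Answer: ([14], ())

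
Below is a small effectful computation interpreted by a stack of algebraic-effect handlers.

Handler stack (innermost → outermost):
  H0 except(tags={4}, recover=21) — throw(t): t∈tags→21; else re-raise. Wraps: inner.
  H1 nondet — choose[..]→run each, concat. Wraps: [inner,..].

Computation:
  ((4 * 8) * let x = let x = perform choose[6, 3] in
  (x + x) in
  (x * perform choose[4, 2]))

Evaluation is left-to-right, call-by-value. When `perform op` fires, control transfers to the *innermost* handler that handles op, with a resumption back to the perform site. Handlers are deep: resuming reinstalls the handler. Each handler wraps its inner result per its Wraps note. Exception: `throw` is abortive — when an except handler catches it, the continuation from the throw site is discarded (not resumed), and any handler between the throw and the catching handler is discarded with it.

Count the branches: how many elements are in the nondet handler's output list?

Answer: 4

Working:
choose[6, 3] @ H1
  branch[0] choose=6:
    choose[4, 2] @ H1
      branch[0] choose=4:
        H0 returns 1536
        H1 returns [1536]
      branch[1] choose=2:
        H0 returns 768
        H1 returns [768]
  branch[1] choose=3:
    choose[4, 2] @ H1
      branch[0] choose=4:
        H0 returns 768
        H1 returns [768]
      branch[1] choose=2:
        H0 returns 384
        H1 returns [384]
= [1536, 768, 768, 384]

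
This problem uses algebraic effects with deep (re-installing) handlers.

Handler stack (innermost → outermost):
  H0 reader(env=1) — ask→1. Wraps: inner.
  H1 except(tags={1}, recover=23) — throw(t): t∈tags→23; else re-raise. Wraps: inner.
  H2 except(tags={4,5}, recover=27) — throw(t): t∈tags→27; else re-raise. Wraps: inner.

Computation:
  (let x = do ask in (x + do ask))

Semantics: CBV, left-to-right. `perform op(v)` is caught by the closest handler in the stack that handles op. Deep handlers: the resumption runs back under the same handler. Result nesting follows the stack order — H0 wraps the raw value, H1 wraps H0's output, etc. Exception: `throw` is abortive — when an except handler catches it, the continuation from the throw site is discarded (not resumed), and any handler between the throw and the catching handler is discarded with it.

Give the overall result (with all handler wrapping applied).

Working:
ask @ H0 ⇒ 1
ask @ H0 ⇒ 1
H0 returns 2
H1 returns 2
H2 returns 2
= 2

Answer: 2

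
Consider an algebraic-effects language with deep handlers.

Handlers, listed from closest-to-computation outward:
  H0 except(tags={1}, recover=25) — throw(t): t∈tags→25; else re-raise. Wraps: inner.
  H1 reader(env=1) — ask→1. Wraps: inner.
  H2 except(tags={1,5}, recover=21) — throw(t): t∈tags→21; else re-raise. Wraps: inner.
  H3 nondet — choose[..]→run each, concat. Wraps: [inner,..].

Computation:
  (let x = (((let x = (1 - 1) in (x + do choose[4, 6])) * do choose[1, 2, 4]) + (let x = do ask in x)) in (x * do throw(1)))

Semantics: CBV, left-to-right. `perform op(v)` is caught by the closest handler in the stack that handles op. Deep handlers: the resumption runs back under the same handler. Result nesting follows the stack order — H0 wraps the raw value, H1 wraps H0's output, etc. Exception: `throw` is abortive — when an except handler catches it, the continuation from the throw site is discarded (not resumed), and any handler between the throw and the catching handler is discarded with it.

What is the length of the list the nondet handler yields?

Evaluation trace:
choose[4, 6] @ H3
  branch[0] choose=4:
    choose[1, 2, 4] @ H3
      branch[0] choose=1:
        ask @ H1 ⇒ 1
        throw(1) @ H0 caught ⇒ 25
        H1 returns 25
        H2 returns 25
        H3 returns [25]
      branch[1] choose=2:
        ask @ H1 ⇒ 1
        throw(1) @ H0 caught ⇒ 25
        H1 returns 25
        H2 returns 25
        H3 returns [25]
      branch[2] choose=4:
        ask @ H1 ⇒ 1
        throw(1) @ H0 caught ⇒ 25
        H1 returns 25
        H2 returns 25
        H3 returns [25]
  branch[1] choose=6:
    choose[1, 2, 4] @ H3
      branch[0] choose=1:
        ask @ H1 ⇒ 1
        throw(1) @ H0 caught ⇒ 25
        H1 returns 25
        H2 returns 25
        H3 returns [25]
      branch[1] choose=2:
        ask @ H1 ⇒ 1
        throw(1) @ H0 caught ⇒ 25
        H1 returns 25
        H2 returns 25
        H3 returns [25]
      branch[2] choose=4:
        ask @ H1 ⇒ 1
        throw(1) @ H0 caught ⇒ 25
        H1 returns 25
        H2 returns 25
        H3 returns [25]
= [25, 25, 25, 25, 25, 25]

Answer: 6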